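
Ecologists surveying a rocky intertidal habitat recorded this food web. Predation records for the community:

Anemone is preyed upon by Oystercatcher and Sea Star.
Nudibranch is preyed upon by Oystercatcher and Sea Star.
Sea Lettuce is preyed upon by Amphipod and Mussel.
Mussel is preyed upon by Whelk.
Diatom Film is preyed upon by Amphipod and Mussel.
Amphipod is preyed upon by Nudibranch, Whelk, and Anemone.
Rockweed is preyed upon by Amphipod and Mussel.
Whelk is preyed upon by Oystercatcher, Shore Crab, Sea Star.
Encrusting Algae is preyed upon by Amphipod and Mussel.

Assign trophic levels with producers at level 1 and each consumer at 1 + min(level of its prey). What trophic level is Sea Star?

Trophic level 4

Diatom Film is a producer → level 1.
Mussel eats Diatom Film → level 2.
Whelk eats Mussel → level 3.
Sea Star eats Whelk → level 4.
No prey of Sea Star is below level 3, so 4 is the minimum.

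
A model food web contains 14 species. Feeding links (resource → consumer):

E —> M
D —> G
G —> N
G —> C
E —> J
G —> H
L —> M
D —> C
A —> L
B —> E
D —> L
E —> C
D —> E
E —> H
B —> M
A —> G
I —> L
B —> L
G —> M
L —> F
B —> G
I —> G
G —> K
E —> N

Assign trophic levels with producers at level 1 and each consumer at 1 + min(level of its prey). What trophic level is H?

Trophic level 3

D is a producer → level 1.
E eats D → level 2.
H eats E → level 3.
No prey of H is below level 2, so 3 is the minimum.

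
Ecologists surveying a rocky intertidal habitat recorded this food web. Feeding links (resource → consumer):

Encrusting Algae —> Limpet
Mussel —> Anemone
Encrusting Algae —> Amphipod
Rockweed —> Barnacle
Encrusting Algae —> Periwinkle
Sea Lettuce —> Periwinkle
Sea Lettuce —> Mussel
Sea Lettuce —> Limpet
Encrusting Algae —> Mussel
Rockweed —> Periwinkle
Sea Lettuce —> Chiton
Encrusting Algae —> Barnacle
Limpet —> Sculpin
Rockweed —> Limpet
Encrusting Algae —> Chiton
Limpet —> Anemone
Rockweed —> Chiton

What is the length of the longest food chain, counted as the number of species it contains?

3 species

One longest chain: Rockweed → Limpet → Sculpin.
It has 3 species and 2 links.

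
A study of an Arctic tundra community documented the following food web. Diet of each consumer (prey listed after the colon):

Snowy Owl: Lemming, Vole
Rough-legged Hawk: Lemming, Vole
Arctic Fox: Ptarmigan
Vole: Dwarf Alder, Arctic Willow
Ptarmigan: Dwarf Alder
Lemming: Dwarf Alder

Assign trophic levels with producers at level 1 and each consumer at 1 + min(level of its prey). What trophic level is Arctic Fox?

Dwarf Alder is a producer → level 1.
Ptarmigan eats Dwarf Alder → level 2.
Arctic Fox eats Ptarmigan → level 3.
No prey of Arctic Fox is below level 2, so 3 is the minimum.

Trophic level 3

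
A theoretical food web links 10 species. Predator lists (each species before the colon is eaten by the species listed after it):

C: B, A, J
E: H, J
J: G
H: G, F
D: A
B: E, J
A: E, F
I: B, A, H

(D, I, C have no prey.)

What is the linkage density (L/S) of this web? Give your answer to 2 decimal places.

There are L = 16 links among S = 10 species.
L/S = 16/10 = 1.6000 ≈ 1.60.

L/S = 1.60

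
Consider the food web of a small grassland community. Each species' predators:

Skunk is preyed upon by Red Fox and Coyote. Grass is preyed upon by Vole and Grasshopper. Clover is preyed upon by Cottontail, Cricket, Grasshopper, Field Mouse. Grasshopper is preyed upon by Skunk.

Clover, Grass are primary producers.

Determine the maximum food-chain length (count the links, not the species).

One longest chain: Clover → Grasshopper → Skunk → Coyote.
It has 4 species and 3 links.

3 links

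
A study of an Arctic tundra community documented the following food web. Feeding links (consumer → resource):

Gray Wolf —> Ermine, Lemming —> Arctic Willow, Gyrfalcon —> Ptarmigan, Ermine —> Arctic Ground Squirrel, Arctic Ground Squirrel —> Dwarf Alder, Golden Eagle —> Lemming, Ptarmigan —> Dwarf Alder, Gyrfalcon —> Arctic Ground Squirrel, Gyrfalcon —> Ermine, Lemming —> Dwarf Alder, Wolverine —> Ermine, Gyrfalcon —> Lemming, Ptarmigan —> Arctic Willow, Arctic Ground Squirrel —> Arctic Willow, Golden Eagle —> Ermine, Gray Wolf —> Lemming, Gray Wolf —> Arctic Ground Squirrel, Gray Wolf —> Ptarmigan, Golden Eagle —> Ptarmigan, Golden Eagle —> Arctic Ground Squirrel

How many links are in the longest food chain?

3 links

One longest chain: Arctic Willow → Arctic Ground Squirrel → Ermine → Wolverine.
It has 4 species and 3 links.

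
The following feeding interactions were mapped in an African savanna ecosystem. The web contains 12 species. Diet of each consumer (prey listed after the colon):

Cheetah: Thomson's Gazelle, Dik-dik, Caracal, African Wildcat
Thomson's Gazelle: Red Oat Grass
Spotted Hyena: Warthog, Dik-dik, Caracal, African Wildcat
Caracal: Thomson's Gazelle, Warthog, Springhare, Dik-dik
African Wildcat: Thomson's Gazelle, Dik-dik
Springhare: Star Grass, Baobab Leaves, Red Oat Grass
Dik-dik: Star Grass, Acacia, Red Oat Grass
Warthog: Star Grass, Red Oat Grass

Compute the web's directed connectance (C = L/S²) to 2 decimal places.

C = 0.16

The web has S = 12 species and L = 23 feeding links.
C = L / S² = 23 / 144 = 0.1597 ≈ 0.16.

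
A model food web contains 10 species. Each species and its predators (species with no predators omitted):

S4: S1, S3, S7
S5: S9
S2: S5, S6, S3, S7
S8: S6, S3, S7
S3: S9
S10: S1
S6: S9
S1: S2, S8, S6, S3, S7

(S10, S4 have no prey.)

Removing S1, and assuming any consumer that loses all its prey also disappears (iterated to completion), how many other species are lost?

Remove S1.
Round 1: S2 (all prey gone), S8 (all prey gone) → extinct.
Round 2: S5 (all prey gone), S6 (all prey gone) → extinct.
No further losses. Total secondary extinctions: 4.

4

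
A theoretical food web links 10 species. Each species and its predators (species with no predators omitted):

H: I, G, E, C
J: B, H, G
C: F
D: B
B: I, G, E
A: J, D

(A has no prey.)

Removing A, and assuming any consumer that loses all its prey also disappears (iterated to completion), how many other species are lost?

9

Remove A.
Round 1: J (all prey gone), D (all prey gone) → extinct.
Round 2: B (all prey gone), H (all prey gone) → extinct.
Round 3: I (all prey gone), G (all prey gone), E (all prey gone), C (all prey gone) → extinct.
Round 4: F (all prey gone) → extinct.
No further losses. Total secondary extinctions: 9.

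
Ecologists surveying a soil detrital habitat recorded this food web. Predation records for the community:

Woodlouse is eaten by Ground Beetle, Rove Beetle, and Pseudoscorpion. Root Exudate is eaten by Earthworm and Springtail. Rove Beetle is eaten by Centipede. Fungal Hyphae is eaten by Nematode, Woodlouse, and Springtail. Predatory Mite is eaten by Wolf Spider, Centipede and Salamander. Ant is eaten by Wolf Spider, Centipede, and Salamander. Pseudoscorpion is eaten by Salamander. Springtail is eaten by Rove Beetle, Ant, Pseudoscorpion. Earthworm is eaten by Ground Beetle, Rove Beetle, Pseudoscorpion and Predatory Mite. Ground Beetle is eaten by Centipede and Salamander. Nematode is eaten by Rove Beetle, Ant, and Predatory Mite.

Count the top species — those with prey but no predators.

3

Top species (has prey, but nothing eats it): Centipede, Salamander, Wolf Spider.
Count: 3.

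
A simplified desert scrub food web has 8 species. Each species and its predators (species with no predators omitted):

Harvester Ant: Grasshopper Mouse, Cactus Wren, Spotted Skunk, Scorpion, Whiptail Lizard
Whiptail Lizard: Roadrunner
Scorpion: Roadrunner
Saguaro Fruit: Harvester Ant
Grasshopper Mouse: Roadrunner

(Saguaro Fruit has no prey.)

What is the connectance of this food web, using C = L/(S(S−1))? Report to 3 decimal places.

The web has S = 8 species and L = 9 feeding links.
C = L / (S(S−1)) = 9 / 56 = 0.1607 ≈ 0.161.

C = 0.161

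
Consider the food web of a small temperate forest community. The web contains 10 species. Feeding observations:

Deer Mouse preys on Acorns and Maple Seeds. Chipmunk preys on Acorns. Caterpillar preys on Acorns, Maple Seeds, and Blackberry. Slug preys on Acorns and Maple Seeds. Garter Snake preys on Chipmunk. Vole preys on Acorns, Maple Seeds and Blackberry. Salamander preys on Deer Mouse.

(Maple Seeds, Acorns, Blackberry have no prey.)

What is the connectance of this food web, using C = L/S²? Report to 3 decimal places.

The web has S = 10 species and L = 13 feeding links.
C = L / S² = 13 / 100 = 0.1300 ≈ 0.130.

C = 0.130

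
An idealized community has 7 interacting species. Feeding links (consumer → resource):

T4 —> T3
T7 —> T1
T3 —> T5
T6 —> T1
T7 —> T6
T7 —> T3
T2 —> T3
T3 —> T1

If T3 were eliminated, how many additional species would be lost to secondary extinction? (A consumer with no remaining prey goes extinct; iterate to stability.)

2

Remove T3.
Round 1: T2 (all prey gone), T4 (all prey gone) → extinct.
No further losses. Total secondary extinctions: 2.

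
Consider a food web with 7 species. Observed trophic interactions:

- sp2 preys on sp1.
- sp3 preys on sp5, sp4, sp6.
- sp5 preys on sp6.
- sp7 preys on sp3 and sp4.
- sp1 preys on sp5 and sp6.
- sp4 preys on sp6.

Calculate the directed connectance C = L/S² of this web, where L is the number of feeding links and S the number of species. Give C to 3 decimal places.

The web has S = 7 species and L = 10 feeding links.
C = L / S² = 10 / 49 = 0.2041 ≈ 0.204.

C = 0.204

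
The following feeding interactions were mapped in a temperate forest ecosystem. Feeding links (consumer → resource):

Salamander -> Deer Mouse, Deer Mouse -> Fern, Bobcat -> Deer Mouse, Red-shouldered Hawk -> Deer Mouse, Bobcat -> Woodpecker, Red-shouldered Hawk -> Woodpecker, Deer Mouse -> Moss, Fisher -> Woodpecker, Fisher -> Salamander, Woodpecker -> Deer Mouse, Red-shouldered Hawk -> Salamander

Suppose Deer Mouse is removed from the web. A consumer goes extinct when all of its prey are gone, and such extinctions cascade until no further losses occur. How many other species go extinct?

Remove Deer Mouse.
Round 1: Salamander (all prey gone), Woodpecker (all prey gone) → extinct.
Round 2: Bobcat (all prey gone), Fisher (all prey gone), Red-shouldered Hawk (all prey gone) → extinct.
No further losses. Total secondary extinctions: 5.

5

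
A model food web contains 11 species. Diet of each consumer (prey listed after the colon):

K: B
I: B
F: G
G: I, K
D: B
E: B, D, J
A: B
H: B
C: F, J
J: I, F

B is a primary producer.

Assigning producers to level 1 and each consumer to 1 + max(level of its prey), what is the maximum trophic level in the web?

6

Producers (level 1): B.
B → I → G → F → J → E gives E level 6.
No species has a prey at level 6, so no species reaches level 7.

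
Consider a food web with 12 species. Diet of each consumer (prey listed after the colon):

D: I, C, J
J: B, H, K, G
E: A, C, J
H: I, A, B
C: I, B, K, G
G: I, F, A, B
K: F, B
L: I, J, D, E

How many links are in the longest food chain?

One longest chain: I → H → J → D → L.
It has 5 species and 4 links.

4 links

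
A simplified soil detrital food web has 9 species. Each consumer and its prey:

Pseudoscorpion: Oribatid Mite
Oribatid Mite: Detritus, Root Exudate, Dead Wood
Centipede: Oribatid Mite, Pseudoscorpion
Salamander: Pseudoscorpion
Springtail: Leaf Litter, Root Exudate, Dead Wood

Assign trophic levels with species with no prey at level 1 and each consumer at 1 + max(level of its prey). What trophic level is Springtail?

Leaf Litter has no prey (basal) → level 1.
Springtail eats Leaf Litter (level 1); other prey at levels: Root Exudate 1, Dead Wood 1 → level 2.

Trophic level 2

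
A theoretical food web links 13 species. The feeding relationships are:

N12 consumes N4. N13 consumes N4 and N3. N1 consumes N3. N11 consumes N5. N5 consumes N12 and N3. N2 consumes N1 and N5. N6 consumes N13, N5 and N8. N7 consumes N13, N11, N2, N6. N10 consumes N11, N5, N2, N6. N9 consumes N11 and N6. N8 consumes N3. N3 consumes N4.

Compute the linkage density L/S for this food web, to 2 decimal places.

There are L = 24 links among S = 13 species.
L/S = 24/13 = 1.8462 ≈ 1.85.

L/S = 1.85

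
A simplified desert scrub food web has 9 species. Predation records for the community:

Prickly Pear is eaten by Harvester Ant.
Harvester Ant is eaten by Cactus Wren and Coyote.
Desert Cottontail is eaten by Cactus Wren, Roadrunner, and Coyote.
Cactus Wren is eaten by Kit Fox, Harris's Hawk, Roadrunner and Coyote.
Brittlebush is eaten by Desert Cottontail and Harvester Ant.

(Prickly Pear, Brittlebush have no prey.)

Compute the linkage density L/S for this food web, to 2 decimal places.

L/S = 1.33

There are L = 12 links among S = 9 species.
L/S = 12/9 = 1.3333 ≈ 1.33.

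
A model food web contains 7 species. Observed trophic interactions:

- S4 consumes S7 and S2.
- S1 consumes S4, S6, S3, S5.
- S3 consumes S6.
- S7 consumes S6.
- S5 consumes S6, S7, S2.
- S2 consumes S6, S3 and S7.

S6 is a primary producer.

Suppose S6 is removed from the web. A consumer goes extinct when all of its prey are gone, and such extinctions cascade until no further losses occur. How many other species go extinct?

6

Remove S6.
Round 1: S3 (all prey gone), S7 (all prey gone) → extinct.
Round 2: S2 (all prey gone) → extinct.
Round 3: S5 (all prey gone), S4 (all prey gone) → extinct.
Round 4: S1 (all prey gone) → extinct.
No further losses. Total secondary extinctions: 6.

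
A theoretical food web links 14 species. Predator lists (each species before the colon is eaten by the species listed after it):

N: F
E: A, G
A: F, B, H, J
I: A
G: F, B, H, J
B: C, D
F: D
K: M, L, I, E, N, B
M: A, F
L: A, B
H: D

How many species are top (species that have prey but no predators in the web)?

Top species (has prey, but nothing eats it): J, C, D.
Count: 3.

3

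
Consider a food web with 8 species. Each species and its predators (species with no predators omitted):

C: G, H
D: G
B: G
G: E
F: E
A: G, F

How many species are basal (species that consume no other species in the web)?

Basal species (no prey listed): D, A, C, B.
Count: 4.

4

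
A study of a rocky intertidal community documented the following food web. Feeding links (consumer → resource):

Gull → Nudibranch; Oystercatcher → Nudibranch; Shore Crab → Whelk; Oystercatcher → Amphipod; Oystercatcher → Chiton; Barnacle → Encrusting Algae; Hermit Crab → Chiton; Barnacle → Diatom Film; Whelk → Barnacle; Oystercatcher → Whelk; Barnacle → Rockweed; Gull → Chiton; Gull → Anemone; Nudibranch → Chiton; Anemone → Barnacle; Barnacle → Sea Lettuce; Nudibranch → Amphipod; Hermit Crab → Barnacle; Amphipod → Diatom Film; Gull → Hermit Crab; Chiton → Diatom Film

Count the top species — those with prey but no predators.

3

Top species (has prey, but nothing eats it): Shore Crab, Gull, Oystercatcher.
Count: 3.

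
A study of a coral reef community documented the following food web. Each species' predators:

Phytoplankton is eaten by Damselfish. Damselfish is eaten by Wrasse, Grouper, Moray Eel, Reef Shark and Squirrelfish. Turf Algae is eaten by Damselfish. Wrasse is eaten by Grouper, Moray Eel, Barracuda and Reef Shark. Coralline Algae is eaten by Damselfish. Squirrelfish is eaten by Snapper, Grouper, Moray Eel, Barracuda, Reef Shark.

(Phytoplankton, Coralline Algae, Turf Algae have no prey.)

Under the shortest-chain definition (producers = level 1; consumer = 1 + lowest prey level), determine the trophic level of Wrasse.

Trophic level 3

Phytoplankton is a producer → level 1.
Damselfish eats Phytoplankton → level 2.
Wrasse eats Damselfish → level 3.
No prey of Wrasse is below level 2, so 3 is the minimum.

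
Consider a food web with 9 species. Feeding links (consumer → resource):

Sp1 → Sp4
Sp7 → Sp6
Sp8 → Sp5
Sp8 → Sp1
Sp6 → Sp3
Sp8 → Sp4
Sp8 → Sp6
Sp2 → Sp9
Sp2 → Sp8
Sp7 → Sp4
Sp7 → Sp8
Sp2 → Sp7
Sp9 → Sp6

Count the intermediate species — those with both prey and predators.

Intermediate species (has both prey and predators): Sp6, Sp1, Sp8, Sp9, Sp7.
Count: 5.

5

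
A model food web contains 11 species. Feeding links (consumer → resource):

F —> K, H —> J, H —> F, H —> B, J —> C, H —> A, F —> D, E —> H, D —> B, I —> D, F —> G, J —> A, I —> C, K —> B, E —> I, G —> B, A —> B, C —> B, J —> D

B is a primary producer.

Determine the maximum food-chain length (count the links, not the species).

One longest chain: B → G → F → H → E.
It has 5 species and 4 links.

4 links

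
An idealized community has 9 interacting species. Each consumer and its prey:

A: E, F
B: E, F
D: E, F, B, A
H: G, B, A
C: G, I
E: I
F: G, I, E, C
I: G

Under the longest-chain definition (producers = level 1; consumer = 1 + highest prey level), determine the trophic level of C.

G is a producer → level 1.
I eats G → level 2.
C eats I (level 2); other prey at levels: G 1 → level 3.

Trophic level 3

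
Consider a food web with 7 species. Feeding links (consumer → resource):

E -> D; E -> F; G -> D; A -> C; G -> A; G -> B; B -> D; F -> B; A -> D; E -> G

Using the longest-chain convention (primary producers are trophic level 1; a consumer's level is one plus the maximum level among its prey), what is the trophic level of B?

Trophic level 2

D is a producer → level 1.
B eats D → level 2.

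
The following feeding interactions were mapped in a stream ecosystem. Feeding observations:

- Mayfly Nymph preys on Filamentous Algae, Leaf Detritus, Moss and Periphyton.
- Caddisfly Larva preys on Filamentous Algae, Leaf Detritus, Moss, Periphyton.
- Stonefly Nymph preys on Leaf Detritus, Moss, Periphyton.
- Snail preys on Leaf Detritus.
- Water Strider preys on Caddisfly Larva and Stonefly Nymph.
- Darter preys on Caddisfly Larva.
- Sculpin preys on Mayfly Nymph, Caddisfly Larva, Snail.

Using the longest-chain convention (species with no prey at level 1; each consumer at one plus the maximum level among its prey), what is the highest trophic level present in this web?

3

Basal resources (level 1): Moss, Filamentous Algae, Leaf Detritus, Periphyton.
Moss → Caddisfly Larva → Darter gives Darter level 3.
No species has a prey at level 3, so no species reaches level 4.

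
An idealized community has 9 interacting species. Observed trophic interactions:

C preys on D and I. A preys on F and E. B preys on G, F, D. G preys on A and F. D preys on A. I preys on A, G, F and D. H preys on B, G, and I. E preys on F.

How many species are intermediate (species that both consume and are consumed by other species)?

Intermediate species (has both prey and predators): E, A, D, G, I, B.
Count: 6.

6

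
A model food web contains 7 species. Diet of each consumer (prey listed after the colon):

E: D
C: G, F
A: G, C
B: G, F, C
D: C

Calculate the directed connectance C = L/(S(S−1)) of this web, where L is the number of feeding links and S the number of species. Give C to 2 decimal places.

C = 0.21

The web has S = 7 species and L = 9 feeding links.
C = L / (S(S−1)) = 9 / 42 = 0.2143 ≈ 0.21.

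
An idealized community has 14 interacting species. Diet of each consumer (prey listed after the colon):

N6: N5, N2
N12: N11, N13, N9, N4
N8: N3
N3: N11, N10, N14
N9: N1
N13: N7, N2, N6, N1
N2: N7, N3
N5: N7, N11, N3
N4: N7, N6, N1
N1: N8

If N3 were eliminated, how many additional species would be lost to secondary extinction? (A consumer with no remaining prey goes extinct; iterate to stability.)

Remove N3.
Round 1: N8 (all prey gone) → extinct.
Round 2: N1 (all prey gone) → extinct.
Round 3: N9 (all prey gone) → extinct.
No further losses. Total secondary extinctions: 3.

3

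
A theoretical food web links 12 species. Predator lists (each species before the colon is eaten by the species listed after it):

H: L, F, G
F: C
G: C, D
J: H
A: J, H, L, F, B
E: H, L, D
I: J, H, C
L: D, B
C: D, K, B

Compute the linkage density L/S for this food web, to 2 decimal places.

There are L = 23 links among S = 12 species.
L/S = 23/12 = 1.9167 ≈ 1.92.

L/S = 1.92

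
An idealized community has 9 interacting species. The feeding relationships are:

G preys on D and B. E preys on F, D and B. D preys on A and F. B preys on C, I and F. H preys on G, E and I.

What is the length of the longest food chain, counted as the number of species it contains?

One longest chain: F → D → G → H.
It has 4 species and 3 links.

4 species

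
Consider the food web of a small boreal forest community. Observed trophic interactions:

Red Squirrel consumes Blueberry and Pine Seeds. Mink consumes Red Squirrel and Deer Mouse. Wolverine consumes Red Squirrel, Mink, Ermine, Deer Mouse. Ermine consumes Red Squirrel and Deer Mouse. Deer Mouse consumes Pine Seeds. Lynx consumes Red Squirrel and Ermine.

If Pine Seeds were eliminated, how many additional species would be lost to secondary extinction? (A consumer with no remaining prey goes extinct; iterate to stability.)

1

Remove Pine Seeds.
Round 1: Deer Mouse (all prey gone) → extinct.
No further losses. Total secondary extinctions: 1.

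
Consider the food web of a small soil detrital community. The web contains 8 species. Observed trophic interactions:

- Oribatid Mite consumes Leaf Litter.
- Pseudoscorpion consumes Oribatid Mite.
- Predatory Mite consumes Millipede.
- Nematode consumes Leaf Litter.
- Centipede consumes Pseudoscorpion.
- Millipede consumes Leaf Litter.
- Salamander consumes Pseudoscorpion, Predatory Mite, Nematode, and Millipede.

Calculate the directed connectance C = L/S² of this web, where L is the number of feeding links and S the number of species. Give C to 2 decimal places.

C = 0.16

The web has S = 8 species and L = 10 feeding links.
C = L / S² = 10 / 64 = 0.1562 ≈ 0.16.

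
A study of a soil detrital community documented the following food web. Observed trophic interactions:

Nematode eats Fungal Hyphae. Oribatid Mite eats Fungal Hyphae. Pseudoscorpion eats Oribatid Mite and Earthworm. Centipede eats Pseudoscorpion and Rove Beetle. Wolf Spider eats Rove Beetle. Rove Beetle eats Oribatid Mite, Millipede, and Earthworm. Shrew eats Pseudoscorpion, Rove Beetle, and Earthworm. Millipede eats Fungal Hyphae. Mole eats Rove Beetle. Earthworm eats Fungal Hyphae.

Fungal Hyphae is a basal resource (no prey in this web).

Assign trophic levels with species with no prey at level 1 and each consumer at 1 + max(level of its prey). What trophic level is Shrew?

Trophic level 4

Fungal Hyphae has no prey (basal) → level 1.
Oribatid Mite eats Fungal Hyphae → level 2.
Pseudoscorpion eats Oribatid Mite (level 2); other prey at levels: Earthworm 2 → level 3.
Shrew eats Pseudoscorpion (level 3); other prey at levels: Earthworm 2, Rove Beetle 3 → level 4.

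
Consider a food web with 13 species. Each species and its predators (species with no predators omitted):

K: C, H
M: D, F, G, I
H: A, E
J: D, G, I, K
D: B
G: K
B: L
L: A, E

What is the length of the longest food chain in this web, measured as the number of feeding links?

4 links

One longest chain: M → D → B → L → A.
It has 5 species and 4 links.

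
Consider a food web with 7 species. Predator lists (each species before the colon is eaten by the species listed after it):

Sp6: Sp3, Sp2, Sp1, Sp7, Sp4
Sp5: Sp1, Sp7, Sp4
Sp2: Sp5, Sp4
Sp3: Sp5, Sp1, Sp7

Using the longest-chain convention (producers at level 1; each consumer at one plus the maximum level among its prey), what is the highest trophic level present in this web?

4

Producers (level 1): Sp6.
Sp6 → Sp3 → Sp5 → Sp7 gives Sp7 level 4.
No species has a prey at level 4, so no species reaches level 5.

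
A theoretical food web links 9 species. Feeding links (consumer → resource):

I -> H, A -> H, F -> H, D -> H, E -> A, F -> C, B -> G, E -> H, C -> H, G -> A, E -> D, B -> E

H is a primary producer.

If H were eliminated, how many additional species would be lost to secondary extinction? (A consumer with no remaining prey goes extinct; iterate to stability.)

8

Remove H.
Round 1: D (all prey gone), C (all prey gone), A (all prey gone), I (all prey gone) → extinct.
Round 2: E (all prey gone), G (all prey gone), F (all prey gone) → extinct.
Round 3: B (all prey gone) → extinct.
No further losses. Total secondary extinctions: 8.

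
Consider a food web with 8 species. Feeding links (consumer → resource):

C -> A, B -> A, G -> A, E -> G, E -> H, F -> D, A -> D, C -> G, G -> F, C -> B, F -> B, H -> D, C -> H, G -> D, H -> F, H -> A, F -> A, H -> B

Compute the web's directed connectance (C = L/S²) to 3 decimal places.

The web has S = 8 species and L = 18 feeding links.
C = L / S² = 18 / 64 = 0.2812 ≈ 0.281.

C = 0.281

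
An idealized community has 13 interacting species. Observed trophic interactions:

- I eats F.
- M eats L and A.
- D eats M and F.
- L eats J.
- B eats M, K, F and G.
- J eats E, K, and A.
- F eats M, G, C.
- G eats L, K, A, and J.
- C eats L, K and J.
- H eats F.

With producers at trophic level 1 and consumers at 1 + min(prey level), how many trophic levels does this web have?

Producers (level 1): E, A, K.
Following each consumer down to its lowest-level prey: A → G → F → I (levels 1 through 4).
All prey of I (F 3) are at level 3 or above, so I is at level 1 + 3 = 4.
Every consumer has at least one prey at level 3 or below, so none exceeds level 4.

4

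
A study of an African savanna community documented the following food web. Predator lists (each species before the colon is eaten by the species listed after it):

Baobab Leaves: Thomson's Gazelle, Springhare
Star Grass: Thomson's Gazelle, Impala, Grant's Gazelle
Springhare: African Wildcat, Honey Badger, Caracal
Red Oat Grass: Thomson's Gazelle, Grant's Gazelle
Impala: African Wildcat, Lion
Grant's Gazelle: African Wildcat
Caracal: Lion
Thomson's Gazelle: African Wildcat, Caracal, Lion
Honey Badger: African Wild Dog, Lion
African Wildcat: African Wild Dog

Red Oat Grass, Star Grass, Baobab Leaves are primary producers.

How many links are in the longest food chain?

3 links

One longest chain: Baobab Leaves → Springhare → Honey Badger → African Wild Dog.
It has 4 species and 3 links.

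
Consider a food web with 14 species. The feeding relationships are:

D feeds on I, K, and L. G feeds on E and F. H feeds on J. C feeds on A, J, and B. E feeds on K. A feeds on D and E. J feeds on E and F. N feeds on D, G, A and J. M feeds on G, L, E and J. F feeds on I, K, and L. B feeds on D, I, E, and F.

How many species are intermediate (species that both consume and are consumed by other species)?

7

Intermediate species (has both prey and predators): F, D, E, J, G, B, A.
Count: 7.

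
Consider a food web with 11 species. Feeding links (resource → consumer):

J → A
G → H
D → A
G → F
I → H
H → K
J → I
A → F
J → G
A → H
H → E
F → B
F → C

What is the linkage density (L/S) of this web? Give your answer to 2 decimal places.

There are L = 13 links among S = 11 species.
L/S = 13/11 = 1.1818 ≈ 1.18.

L/S = 1.18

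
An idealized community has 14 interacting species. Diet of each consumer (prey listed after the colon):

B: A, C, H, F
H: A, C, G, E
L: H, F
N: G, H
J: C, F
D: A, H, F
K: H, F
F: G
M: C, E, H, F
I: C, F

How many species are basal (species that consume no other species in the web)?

Basal species (no prey listed): A, C, G, E.
Count: 4.

4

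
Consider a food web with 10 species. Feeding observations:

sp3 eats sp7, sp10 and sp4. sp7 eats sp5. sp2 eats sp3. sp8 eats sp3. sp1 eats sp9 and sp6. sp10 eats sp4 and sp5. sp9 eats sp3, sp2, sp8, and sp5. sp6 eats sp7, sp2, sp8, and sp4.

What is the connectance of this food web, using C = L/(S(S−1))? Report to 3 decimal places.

C = 0.200

The web has S = 10 species and L = 18 feeding links.
C = L / (S(S−1)) = 18 / 90 = 0.2000 ≈ 0.200.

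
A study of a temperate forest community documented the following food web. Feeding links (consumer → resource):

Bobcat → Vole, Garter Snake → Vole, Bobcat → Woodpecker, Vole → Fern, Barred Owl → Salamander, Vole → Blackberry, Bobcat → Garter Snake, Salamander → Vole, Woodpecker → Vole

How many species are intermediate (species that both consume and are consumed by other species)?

Intermediate species (has both prey and predators): Vole, Salamander, Woodpecker, Garter Snake.
Count: 4.

4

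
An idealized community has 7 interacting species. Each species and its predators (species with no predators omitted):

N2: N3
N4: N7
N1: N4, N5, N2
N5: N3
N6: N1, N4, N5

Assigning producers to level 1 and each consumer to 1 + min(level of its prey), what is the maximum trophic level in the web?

Producers (level 1): N6.
Following each consumer down to its lowest-level prey: N6 → N5 → N3 (levels 1 through 3).
All prey of N3 (N5 2, N2 3) are at level 2 or above, so N3 is at level 1 + 2 = 3.
Every consumer has at least one prey at level 2 or below, so none exceeds level 3.

3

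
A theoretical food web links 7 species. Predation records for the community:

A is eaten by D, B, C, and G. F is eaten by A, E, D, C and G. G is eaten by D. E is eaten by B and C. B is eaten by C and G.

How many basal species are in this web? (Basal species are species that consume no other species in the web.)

1

Basal species (no prey listed): F.
Count: 1.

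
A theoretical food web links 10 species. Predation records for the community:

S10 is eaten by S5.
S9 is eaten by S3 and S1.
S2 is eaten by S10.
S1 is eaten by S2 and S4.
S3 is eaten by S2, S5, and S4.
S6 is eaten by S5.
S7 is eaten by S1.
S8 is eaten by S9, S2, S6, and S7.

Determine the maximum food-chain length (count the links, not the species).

One longest chain: S8 → S7 → S1 → S2 → S10 → S5.
It has 6 species and 5 links.

5 links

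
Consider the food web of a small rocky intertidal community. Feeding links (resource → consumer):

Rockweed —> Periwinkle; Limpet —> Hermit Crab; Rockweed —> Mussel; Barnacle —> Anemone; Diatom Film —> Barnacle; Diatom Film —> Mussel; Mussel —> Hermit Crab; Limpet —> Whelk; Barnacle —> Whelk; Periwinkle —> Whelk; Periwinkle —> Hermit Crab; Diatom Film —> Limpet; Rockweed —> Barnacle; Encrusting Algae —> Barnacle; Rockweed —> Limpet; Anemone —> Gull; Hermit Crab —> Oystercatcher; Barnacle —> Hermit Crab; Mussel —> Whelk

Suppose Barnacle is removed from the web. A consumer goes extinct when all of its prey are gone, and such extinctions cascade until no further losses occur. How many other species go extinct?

Remove Barnacle.
Round 1: Anemone (all prey gone) → extinct.
Round 2: Gull (all prey gone) → extinct.
No further losses. Total secondary extinctions: 2.

2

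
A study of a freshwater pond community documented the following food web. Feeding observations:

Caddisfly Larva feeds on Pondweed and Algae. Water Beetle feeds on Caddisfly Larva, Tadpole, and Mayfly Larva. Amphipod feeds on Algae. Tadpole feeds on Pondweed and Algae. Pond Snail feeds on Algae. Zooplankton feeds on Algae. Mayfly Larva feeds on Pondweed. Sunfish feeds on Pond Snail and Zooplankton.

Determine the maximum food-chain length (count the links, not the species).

One longest chain: Algae → Pond Snail → Sunfish.
It has 3 species and 2 links.

2 links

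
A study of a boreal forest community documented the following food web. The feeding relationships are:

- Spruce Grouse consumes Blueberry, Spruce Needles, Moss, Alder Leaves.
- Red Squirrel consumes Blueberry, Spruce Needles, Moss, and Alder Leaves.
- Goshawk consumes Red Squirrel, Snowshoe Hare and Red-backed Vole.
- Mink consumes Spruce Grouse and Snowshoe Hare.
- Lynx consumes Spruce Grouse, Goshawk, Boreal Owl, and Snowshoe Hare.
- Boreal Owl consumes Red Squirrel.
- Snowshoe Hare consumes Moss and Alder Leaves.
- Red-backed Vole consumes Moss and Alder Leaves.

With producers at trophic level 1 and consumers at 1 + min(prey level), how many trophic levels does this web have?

Producers (level 1): Moss, Alder Leaves, Spruce Needles, Blueberry.
Following each consumer down to its lowest-level prey: Moss → Spruce Grouse → Lynx (levels 1 through 3).
All prey of Lynx (Spruce Grouse 2, Snowshoe Hare 2, Goshawk 3, Boreal Owl 3) are at level 2 or above, so Lynx is at level 1 + 2 = 3.
Every consumer has at least one prey at level 2 or below, so none exceeds level 3.

3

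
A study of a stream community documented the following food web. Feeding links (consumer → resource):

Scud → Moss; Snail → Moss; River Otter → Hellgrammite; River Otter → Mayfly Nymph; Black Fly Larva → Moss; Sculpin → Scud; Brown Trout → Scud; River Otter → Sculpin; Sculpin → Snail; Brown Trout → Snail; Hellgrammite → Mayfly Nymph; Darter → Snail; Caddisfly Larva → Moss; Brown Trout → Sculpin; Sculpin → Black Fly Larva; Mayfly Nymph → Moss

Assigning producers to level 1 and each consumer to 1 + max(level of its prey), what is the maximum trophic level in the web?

Producers (level 1): Moss.
Moss → Scud → Sculpin → Brown Trout gives Brown Trout level 4.
No species has a prey at level 4, so no species reaches level 5.

4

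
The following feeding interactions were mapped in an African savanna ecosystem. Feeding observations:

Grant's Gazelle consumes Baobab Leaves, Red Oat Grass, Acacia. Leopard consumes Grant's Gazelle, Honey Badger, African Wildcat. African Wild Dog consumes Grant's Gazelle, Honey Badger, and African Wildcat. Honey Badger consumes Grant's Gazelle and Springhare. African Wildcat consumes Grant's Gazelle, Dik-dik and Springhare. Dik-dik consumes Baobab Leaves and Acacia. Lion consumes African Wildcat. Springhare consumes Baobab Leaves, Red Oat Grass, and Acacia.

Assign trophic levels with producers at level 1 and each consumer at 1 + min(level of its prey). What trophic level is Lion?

Baobab Leaves is a producer → level 1.
Springhare eats Baobab Leaves → level 2.
African Wildcat eats Springhare → level 3.
Lion eats African Wildcat → level 4.
No prey of Lion is below level 3, so 4 is the minimum.

Trophic level 4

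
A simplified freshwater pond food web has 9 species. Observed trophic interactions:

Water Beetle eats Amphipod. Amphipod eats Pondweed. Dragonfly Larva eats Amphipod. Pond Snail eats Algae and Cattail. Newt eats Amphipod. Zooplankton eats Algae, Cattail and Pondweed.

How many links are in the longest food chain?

One longest chain: Pondweed → Amphipod → Dragonfly Larva.
It has 3 species and 2 links.

2 links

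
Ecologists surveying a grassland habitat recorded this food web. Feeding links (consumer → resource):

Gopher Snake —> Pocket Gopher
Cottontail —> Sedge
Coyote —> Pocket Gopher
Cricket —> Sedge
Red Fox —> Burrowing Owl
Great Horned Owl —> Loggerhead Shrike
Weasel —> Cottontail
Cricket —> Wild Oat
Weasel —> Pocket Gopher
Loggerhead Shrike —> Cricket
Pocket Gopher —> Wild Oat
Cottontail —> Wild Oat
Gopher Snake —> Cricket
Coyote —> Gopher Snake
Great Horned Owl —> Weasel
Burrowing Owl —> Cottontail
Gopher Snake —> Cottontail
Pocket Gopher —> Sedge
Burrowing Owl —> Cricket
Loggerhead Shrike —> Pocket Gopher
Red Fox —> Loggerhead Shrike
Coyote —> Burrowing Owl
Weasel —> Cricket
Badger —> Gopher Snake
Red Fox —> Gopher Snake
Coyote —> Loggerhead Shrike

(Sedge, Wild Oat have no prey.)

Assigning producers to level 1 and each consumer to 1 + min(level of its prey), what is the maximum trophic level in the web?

4

Producers (level 1): Sedge, Wild Oat.
Following each consumer down to its lowest-level prey: Sedge → Cottontail → Weasel → Great Horned Owl (levels 1 through 4).
All prey of Great Horned Owl (Weasel 3, Loggerhead Shrike 3) are at level 3 or above, so Great Horned Owl is at level 1 + 3 = 4.
Every consumer has at least one prey at level 3 or below, so none exceeds level 4.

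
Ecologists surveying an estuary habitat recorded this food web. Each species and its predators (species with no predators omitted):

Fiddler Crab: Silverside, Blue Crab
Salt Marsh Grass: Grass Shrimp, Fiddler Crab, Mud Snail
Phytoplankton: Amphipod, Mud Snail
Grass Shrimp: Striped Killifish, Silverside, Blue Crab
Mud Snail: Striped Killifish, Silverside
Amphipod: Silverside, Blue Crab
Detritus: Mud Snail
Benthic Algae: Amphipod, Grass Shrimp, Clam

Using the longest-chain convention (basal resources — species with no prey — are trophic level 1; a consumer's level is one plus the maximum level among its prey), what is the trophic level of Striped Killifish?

Salt Marsh Grass has no prey (basal) → level 1.
Grass Shrimp eats Salt Marsh Grass (level 1); other prey at levels: Benthic Algae 1 → level 2.
Striped Killifish eats Grass Shrimp (level 2); other prey at levels: Mud Snail 2 → level 3.

Trophic level 3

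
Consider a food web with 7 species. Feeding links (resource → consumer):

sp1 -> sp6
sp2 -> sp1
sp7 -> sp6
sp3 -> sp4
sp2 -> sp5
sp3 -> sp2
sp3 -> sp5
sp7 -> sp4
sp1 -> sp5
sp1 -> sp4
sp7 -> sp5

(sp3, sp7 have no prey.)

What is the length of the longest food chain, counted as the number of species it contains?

4 species

One longest chain: sp3 → sp2 → sp1 → sp4.
It has 4 species and 3 links.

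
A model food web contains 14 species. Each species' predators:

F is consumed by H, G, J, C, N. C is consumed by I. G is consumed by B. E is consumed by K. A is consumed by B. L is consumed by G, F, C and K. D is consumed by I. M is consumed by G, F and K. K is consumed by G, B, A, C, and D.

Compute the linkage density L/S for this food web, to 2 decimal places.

L/S = 1.57

There are L = 22 links among S = 14 species.
L/S = 22/14 = 1.5714 ≈ 1.57.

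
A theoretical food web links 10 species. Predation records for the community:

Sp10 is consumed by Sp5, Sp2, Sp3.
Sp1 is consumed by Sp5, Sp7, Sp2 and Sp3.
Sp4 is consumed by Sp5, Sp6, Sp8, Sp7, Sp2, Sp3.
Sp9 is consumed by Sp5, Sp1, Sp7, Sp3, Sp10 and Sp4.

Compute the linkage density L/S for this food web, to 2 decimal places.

There are L = 19 links among S = 10 species.
L/S = 19/10 = 1.9000 ≈ 1.90.

L/S = 1.90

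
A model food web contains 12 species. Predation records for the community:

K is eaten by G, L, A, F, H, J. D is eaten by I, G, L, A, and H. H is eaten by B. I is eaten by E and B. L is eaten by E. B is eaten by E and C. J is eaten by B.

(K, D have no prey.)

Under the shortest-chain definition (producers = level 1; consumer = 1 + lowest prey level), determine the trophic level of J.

Trophic level 2

K is a producer → level 1.
J eats K → level 2.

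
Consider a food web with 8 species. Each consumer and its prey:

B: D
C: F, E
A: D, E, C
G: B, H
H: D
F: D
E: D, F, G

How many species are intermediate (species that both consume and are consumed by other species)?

Intermediate species (has both prey and predators): B, F, H, G, E, C.
Count: 6.

6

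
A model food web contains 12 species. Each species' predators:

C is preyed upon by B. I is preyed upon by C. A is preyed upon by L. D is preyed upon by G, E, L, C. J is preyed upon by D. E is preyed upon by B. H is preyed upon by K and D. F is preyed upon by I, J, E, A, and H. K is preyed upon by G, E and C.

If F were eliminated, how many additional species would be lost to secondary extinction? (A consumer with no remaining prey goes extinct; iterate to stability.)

11

Remove F.
Round 1: A (all prey gone), I (all prey gone), J (all prey gone), H (all prey gone) → extinct.
Round 2: K (all prey gone), D (all prey gone) → extinct.
Round 3: G (all prey gone), E (all prey gone), L (all prey gone), C (all prey gone) → extinct.
Round 4: B (all prey gone) → extinct.
No further losses. Total secondary extinctions: 11.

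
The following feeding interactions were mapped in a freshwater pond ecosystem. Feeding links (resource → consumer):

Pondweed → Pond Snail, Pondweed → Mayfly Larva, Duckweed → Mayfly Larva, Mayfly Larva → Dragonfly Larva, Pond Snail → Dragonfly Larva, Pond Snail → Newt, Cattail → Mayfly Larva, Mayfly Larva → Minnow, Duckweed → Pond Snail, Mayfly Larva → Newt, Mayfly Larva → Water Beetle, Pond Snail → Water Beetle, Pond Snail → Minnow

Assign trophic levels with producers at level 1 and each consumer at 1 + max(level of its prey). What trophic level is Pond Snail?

Trophic level 2

Pondweed is a producer → level 1.
Pond Snail eats Pondweed (level 1); other prey at levels: Duckweed 1 → level 2.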